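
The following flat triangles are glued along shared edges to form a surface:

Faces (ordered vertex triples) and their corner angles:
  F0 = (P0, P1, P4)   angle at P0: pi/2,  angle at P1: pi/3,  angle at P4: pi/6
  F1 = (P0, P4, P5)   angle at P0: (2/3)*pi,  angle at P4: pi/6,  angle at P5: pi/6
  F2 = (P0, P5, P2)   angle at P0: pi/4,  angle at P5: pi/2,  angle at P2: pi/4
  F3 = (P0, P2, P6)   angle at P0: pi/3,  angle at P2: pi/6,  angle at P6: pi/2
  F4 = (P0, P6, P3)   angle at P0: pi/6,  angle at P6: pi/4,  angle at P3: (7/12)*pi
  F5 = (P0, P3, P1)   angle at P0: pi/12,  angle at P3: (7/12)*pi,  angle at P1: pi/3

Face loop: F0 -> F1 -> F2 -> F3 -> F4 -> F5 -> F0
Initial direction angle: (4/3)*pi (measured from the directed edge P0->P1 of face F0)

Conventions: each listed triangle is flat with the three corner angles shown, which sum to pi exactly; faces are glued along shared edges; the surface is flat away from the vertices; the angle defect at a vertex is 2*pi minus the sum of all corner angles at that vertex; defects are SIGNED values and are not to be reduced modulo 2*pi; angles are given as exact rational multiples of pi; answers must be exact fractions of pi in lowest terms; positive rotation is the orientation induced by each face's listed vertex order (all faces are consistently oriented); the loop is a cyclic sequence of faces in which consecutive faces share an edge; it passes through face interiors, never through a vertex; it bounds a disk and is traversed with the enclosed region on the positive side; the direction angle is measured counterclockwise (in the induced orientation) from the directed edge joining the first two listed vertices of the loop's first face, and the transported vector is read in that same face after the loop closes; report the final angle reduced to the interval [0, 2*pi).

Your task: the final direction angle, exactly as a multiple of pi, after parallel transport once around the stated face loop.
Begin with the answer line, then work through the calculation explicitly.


Answer: final direction angle = (4/3)*pi

enclosed vertex P0: corner angles sum to 2*pi, defect = 2*pi - 2*pi = 0
final direction = starting direction + enclosed defect total, reduced mod 2*pi (induced orientation)
final angle = (4/3)*pi + 0 = (4/3)*pi (mod 2*pi)


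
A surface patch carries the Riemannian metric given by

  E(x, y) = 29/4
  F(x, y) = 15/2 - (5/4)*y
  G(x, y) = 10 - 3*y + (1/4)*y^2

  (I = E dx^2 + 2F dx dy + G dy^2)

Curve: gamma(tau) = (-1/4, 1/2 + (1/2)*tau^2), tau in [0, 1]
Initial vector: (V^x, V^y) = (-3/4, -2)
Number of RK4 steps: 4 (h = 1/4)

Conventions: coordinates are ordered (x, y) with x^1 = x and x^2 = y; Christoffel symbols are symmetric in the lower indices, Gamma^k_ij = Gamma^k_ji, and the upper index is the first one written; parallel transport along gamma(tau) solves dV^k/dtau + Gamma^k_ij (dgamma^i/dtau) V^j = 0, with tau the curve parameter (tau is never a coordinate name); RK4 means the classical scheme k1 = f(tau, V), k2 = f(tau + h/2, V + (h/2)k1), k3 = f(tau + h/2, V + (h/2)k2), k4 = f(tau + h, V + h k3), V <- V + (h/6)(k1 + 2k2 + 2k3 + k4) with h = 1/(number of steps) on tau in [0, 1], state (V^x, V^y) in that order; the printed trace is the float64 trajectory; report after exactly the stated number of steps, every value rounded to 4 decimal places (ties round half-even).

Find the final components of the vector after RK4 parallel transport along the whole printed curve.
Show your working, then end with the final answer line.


gamma'(tau) = (0, tau); f(tau, V)^k = -Gamma^k_ij(gamma(tau)) gamma'^i(tau) V^j; h = 1/4; intermediate values shown to 6 dp
curve data and Christoffel symbols at the stage parameters:
  tau = 0.000000: gamma = (-0.250000, 0.500000), gamma' = (0.000000, 0.000000); Gamma_xxx = 0.000000, Gamma_xxy = 0.000000, Gamma_xyy = -0.084388, Gamma_yxx = 0.000000, Gamma_yxy = 0.000000, Gamma_yyy = -0.092827
  tau = 0.125000: gamma = (-0.250000, 0.507812), gamma' = (0.000000, 0.125000); Gamma_xxx = 0.000000, Gamma_xxy = 0.000000, Gamma_xyy = -0.084511, Gamma_yxx = 0.000000, Gamma_yxy = 0.000000, Gamma_yyy = -0.092830
  tau = 0.250000: gamma = (-0.250000, 0.531250), gamma' = (0.000000, 0.250000); Gamma_xxx = 0.000000, Gamma_xxy = 0.000000, Gamma_xyy = -0.084879, Gamma_yxx = 0.000000, Gamma_yxy = 0.000000, Gamma_yyy = -0.092837
  tau = 0.375000: gamma = (-0.250000, 0.570312), gamma' = (0.000000, 0.375000); Gamma_xxx = 0.000000, Gamma_xxy = 0.000000, Gamma_xyy = -0.085497, Gamma_yxx = 0.000000, Gamma_yxy = 0.000000, Gamma_yyy = -0.092845
  tau = 0.500000: gamma = (-0.250000, 0.625000), gamma' = (0.000000, 0.500000); Gamma_xxx = 0.000000, Gamma_xxy = 0.000000, Gamma_xyy = -0.086370, Gamma_yxx = 0.000000, Gamma_yxy = 0.000000, Gamma_yyy = -0.092848
  tau = 0.625000: gamma = (-0.250000, 0.695312), gamma' = (0.000000, 0.625000); Gamma_xxx = 0.000000, Gamma_xxy = 0.000000, Gamma_xyy = -0.087505, Gamma_yxx = 0.000000, Gamma_yxy = 0.000000, Gamma_yyy = -0.092837
  tau = 0.750000: gamma = (-0.250000, 0.781250), gamma' = (0.000000, 0.750000); Gamma_xxx = 0.000000, Gamma_xxy = 0.000000, Gamma_xyy = -0.088912, Gamma_yxx = 0.000000, Gamma_yxy = 0.000000, Gamma_yyy = -0.092802
  tau = 0.875000: gamma = (-0.250000, 0.882812), gamma' = (0.000000, 0.875000); Gamma_xxx = 0.000000, Gamma_xxy = 0.000000, Gamma_xyy = -0.090603, Gamma_yxx = 0.000000, Gamma_yxy = 0.000000, Gamma_yyy = -0.092727
  tau = 1.000000: gamma = (-0.250000, 1.000000), gamma' = (0.000000, 1.000000); Gamma_xxx = 0.000000, Gamma_xxy = 0.000000, Gamma_xyy = -0.092593, Gamma_yxx = 0.000000, Gamma_yxy = 0.000000, Gamma_yyy = -0.092593
step 0: V^x = -0.7500, V^y = -2.0000
step 1: k1 = (0.000000, 0.000000), k2 = (-0.021128, -0.023207), k3 = (-0.021158, -0.023241), k4 = (-0.042563, -0.046553); V <- V + (h/6)(k1 + 2k2 + 2k3 + k4): V^x = -0.7553, V^y = -2.0058
step 2: k1 = (-0.042563, -0.046553), k2 = (-0.064496, -0.070038), k3 = (-0.064590, -0.070141), k4 = (-0.087378, -0.093931); V <- V + (h/6)(k1 + 2k2 + 2k3 + k4): V^x = -0.7715, V^y = -2.0233
step 3: k1 = (-0.087378, -0.093931), k2 = (-0.111300, -0.118082), k3 = (-0.111465, -0.118257), k4 = (-0.136896, -0.142886); V <- V + (h/6)(k1 + 2k2 + 2k3 + k4): V^x = -0.7994, V^y = -2.0529
step 4: k1 = (-0.136896, -0.142885), k2 = (-0.164166, -0.168014), k3 = (-0.164415, -0.168269), k4 = (-0.193979, -0.193979); V <- V + (h/6)(k1 + 2k2 + 2k3 + k4): V^x = -0.8405, V^y = -2.0950

Answer: V^x = -0.8405, V^y = -2.0950


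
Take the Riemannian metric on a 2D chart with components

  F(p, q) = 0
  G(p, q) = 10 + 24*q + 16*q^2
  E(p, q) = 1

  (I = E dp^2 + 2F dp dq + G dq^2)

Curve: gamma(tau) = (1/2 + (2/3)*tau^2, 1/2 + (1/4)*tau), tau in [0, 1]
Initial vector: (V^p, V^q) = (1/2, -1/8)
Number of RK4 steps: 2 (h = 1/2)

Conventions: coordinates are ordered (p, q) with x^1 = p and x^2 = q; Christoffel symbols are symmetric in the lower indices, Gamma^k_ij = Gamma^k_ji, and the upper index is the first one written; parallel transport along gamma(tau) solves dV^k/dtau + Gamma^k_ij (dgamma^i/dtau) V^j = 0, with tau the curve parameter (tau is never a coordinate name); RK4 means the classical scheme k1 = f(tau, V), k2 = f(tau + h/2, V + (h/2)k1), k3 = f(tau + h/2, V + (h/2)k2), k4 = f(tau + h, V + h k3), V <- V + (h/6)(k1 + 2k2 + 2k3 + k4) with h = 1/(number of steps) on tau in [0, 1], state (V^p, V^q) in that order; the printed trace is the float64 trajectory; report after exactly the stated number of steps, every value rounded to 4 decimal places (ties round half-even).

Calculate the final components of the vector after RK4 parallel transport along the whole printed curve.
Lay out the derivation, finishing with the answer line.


gamma'(tau) = ((4/3)*tau, 1/4); f(tau, V)^k = -Gamma^k_ij(gamma(tau)) gamma'^i(tau) V^j; h = 1/2; intermediate values shown to 6 dp
curve data and Christoffel symbols at the stage parameters:
  tau = 0.000000: gamma = (0.500000, 0.500000), gamma' = (0.000000, 0.250000); Gamma_ppp = 0.000000, Gamma_ppq = 0.000000, Gamma_pqq = 0.000000, Gamma_qpp = 0.000000, Gamma_qpq = 0.000000, Gamma_qqq = 0.769231
  tau = 0.250000: gamma = (0.541667, 0.562500), gamma' = (0.333333, 0.250000); Gamma_ppp = 0.000000, Gamma_ppq = 0.000000, Gamma_pqq = 0.000000, Gamma_qpp = 0.000000, Gamma_qpq = 0.000000, Gamma_qqq = 0.735230
  tau = 0.500000: gamma = (0.666667, 0.625000), gamma' = (0.666667, 0.250000); Gamma_ppp = 0.000000, Gamma_ppq = 0.000000, Gamma_pqq = 0.000000, Gamma_qpp = 0.000000, Gamma_qpq = 0.000000, Gamma_qqq = 0.704000
  tau = 0.750000: gamma = (0.875000, 0.687500), gamma' = (1.000000, 0.250000); Gamma_ppp = 0.000000, Gamma_ppq = 0.000000, Gamma_pqq = 0.000000, Gamma_qpp = 0.000000, Gamma_qpq = 0.000000, Gamma_qqq = 0.675229
  tau = 1.000000: gamma = (1.166667, 0.750000), gamma' = (1.333333, 0.250000); Gamma_ppp = 0.000000, Gamma_ppq = 0.000000, Gamma_pqq = 0.000000, Gamma_qpp = 0.000000, Gamma_qpq = 0.000000, Gamma_qqq = 0.648649
step 0: V^p = 0.5000, V^q = -0.1250
step 1: k1 = (0.000000, 0.024038), k2 = (0.000000, 0.021871), k3 = (0.000000, 0.021971), k4 = (0.000000, 0.020067); V <- V + (h/6)(k1 + 2k2 + 2k3 + k4): V^p = 0.5000, V^q = -0.1140
step 2: k1 = (0.000000, 0.020067), k2 = (0.000000, 0.018400), k3 = (0.000000, 0.018470), k4 = (0.000000, 0.016992); V <- V + (h/6)(k1 + 2k2 + 2k3 + k4): V^p = 0.5000, V^q = -0.1048

Answer: V^p = 0.5000, V^q = -0.1048


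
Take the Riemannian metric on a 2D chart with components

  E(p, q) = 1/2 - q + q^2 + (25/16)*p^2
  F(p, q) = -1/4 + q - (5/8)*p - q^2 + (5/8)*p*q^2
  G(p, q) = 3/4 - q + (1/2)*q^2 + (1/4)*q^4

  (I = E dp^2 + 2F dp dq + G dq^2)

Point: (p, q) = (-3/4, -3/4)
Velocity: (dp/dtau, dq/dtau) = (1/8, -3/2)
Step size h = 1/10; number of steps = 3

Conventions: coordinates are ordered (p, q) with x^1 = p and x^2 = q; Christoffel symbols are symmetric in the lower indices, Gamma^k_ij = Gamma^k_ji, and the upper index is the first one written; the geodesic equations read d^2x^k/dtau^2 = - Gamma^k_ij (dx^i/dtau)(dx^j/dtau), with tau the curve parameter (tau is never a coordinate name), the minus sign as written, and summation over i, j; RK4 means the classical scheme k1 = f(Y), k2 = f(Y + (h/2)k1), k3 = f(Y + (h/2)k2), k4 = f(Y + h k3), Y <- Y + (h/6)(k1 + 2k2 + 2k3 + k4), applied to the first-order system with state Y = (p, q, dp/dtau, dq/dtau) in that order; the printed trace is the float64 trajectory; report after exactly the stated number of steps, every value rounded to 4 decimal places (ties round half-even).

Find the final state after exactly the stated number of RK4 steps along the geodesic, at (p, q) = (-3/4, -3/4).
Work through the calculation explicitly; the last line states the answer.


f(Y) = (dp/dtau, dq/dtau, -Gamma^p_ij Y'^i Y'^j, -Gamma^q_ij Y'^i Y'^j) with the Gammas evaluated at the stage position; h = 0.100000; intermediate values shown to 6 dp
step 0: p = -0.7500, q = -0.7500, dp/dtau = 0.1250, dq/dtau = -1.5000
step 1:
  k1: at (p, q) = (-0.750000, -0.750000), (dp/dtau, dq/dtau) = (0.125000, -1.500000); Gamma_ppp = -0.270036, Gamma_ppq = -0.734883, Gamma_pqq = 1.417302, Gamma_qpp = 0.327900, Gamma_qpq = -0.536214, Gamma_qqq = 0.450420; k1 = (0.125000, -1.500000, -3.460290, -1.219648)
  k2: at (p, q) = (-0.743750, -0.825000), (dp/dtau, dq/dtau) = (-0.048015, -1.560982); Gamma_ppp = -0.169951, Gamma_ppq = -0.829035, Gamma_pqq = 1.547201, Gamma_qpp = 0.419596, Gamma_qpq = -0.655989, Gamma_qqq = 0.636765; k2 = (-0.048015, -1.560982, -3.645348, -1.454219)
  k3: at (p, q) = (-0.752401, -0.828049), (dp/dtau, dq/dtau) = (-0.057267, -1.572711); Gamma_ppp = -0.172256, Gamma_ppq = -0.821153, Gamma_pqq = 1.536682, Gamma_qpp = 0.418581, Gamma_qpq = -0.650947, Gamma_qqq = 0.630497; k3 = (-0.057267, -1.572711, -3.652380, -1.443601)
  k4: at (p, q) = (-0.755727, -0.907271), (dp/dtau, dq/dtau) = (-0.240238, -1.644360); Gamma_ppp = -0.054023, Gamma_ppq = -0.928763, Gamma_pqq = 1.680922, Gamma_qpp = 0.533573, Gamma_qpq = -0.787116, Gamma_qqq = 0.831665; k4 = (-0.240238, -1.644360, -3.808169, -1.657671)
  Y <- Y + (h/6)(k1 + 2k2 + 2k3 + k4): p = -0.7554, q = -0.9069, dp/dtau = -0.2394, dq/dtau = -1.6445
step 2:
  k1: at (p, q) = (-0.755430, -0.906862), (dp/dtau, dq/dtau) = (-0.239399, -1.644549); Gamma_ppp = -0.054419, Gamma_ppq = -0.928581, Gamma_pqq = 1.680675, Gamma_qpp = 0.533141, Gamma_qpq = -0.786734, Gamma_qqq = 0.831074; k1 = (-0.239399, -1.644549, -3.811169, -1.658750)
  k2: at (p, q) = (-0.767400, -0.989090), (dp/dtau, dq/dtau) = (-0.429957, -1.727487); Gamma_ppp = 0.085367, Gamma_ppq = -1.053412, Gamma_pqq = 1.842613, Gamma_qpp = 0.674337, Gamma_qpq = -0.942189, Gamma_qqq = 1.048935; k2 = (-0.429957, -1.727487, -3.949694, -1.855289)
  k3: at (p, q) = (-0.776928, -0.993237), (dp/dtau, dq/dtau) = (-0.436883, -1.737314); Gamma_ppp = 0.081990, Gamma_ppq = -1.044412, Gamma_pqq = 1.831341, Gamma_qpp = 0.672268, Gamma_qpq = -0.936344, Gamma_qqq = 1.042388; k3 = (-0.436883, -1.737314, -3.957687, -1.853133)
  k4: at (p, q) = (-0.799118, -1.080594), (dp/dtau, dq/dtau) = (-0.635167, -1.829863); Gamma_ppp = 0.249375, Gamma_ppq = -1.191614, Gamma_pqq = 2.016312, Gamma_qpp = 0.845383, Gamma_qpq = -1.116674, Gamma_qqq = 1.282971; k4 = (-0.635167, -1.829863, -4.082070, -2.041206)
  Y <- Y + (h/6)(k1 + 2k2 + 2k3 + k4): p = -0.7989, q = -1.0803, dp/dtau = -0.6345, dq/dtau = -1.8298
step 3:
  k1: at (p, q) = (-0.798901, -1.080263), (dp/dtau, dq/dtau) = (-0.634532, -1.829829); Gamma_ppp = 0.248881, Gamma_ppq = -1.191264, Gamma_pqq = 2.015876, Gamma_qpp = 0.844848, Gamma_qpq = -1.116177, Gamma_qqq = 1.282304; k1 = (-0.634532, -1.829829, -4.083599, -2.041716)
  k2: at (p, q) = (-0.830627, -1.171754), (dp/dtau, dq/dtau) = (-0.838712, -1.931915); Gamma_ppp = 0.450310, Gamma_ppq = -1.367116, Gamma_pqq = 2.229066, Gamma_qpp = 1.055543, Gamma_qpq = -1.326656, Gamma_qqq = 1.549275; k2 = (-0.838712, -1.931915, -4.205968, -2.225647)
  k3: at (p, q) = (-0.840836, -1.176858), (dp/dtau, dq/dtau) = (-0.844830, -1.941112); Gamma_ppp = 0.446430, Gamma_ppq = -1.358014, Gamma_pqq = 2.218431, Gamma_qpp = 1.052983, Gamma_qpq = -1.320883, Gamma_qqq = 1.543558; k3 = (-0.844830, -1.941112, -4.223452, -2.235291)
  k4: at (p, q) = (-0.883384, -1.274374), (dp/dtau, dq/dtau) = (-1.056877, -2.053358); Gamma_ppp = 0.693826, Gamma_ppq = -1.573580, Gamma_pqq = 2.470464, Gamma_qpp = 1.312415, Gamma_qpq = -1.572312, Gamma_qqq = 1.847149; k4 = (-1.056877, -2.053358, -4.361364, -2.429755)
  Y <- Y + (h/6)(k1 + 2k2 + 2k3 + k4): p = -0.8832, q = -1.2741, dp/dtau = -1.0563, dq/dtau = -2.0531

Answer: p = -0.8832, q = -1.2741, dp/dtau = -1.0563, dq/dtau = -2.0531


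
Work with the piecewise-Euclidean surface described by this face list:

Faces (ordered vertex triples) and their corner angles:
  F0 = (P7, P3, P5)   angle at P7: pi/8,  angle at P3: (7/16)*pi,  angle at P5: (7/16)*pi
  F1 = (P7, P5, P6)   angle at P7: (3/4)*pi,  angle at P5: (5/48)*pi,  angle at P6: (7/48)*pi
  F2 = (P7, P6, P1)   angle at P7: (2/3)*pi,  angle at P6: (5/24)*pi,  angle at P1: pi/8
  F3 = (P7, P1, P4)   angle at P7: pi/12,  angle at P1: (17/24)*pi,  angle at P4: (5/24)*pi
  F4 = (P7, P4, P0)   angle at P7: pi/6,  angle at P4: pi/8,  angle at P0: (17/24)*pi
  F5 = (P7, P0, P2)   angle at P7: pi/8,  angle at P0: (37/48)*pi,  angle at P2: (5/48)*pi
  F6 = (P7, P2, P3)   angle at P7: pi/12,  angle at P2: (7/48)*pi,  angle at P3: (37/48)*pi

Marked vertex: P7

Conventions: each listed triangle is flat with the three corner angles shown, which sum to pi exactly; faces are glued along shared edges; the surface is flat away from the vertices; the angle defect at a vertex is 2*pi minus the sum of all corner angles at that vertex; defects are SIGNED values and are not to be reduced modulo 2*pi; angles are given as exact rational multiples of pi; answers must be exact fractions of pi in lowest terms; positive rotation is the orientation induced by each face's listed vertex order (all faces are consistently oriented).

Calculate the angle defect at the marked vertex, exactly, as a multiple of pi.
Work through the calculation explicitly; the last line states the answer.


Sum of corner angles at P7: 2*pi
defect = 2*pi - 2*pi

Answer: defect(P7) = 0


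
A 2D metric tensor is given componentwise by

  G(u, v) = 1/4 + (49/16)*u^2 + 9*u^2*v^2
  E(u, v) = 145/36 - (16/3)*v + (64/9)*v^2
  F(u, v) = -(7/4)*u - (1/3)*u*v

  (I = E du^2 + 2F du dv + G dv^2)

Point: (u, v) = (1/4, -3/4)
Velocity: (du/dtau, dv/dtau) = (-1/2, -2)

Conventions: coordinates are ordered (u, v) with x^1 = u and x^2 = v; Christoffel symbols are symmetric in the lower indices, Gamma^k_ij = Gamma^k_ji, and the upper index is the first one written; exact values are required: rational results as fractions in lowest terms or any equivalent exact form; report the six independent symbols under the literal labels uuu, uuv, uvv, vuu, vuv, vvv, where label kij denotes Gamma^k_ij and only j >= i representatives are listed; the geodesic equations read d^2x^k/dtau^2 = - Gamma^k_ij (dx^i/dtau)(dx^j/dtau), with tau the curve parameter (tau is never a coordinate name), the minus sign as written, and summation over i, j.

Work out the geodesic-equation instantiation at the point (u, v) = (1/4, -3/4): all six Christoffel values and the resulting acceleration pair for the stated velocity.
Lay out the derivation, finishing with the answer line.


E = 433/36, F = -3/8, G = 97/128 at the point
E_u = 0, E_v = -16, F_u = -3/2, F_v = -1/12, G_u = 65/16, G_v = -27/32
EG - F^2 = 41353/4608;  g^inv = (4608/41353) * [[97/128, 3/8], [3/8, 433/36]]
first-kind symbols [ij,l] = (1/2)(d_i g_jl + d_j g_il - d_l g_ij): [uu,u] = E_u/2 = 0, [uu,v] = F_u - E_v/2 = 13/2, [uv,u] = E_v/2 = -8, [uv,v] = G_u/2 = 65/32, [vv,u] = F_v - G_u/2 = -203/96, [vv,v] = G_v/2 = -27/64
Gamma^u_ij = (G*[ij,u] - F*[ij,v])/(EG - F^2), Gamma^v_ij = (E*[ij,v] - F*[ij,u])/(EG - F^2)
Gamma_uuu = 864/3181, Gamma_uuv = -24426/41353, Gamma_uvv = -64905/330824, Gamma_vuu = 27712/3181, Gamma_vuv = 98756/41353, Gamma_vvv = -27036/41353
d^2u/dtau^2 = -(Gamma_uuu*(-1/2)^2 + 2*Gamma_uuv*(-1/2)*(-2) + Gamma_uvv*(-2)^2) = 156993/82706
d^2v/dtau^2 = -(Gamma_vuu*(-1/2)^2 + 2*Gamma_vuv*(-1/2)*(-2) + Gamma_vvv*(-2)^2) = -179432/41353

Answer: Gamma_uuu = 864/3181, Gamma_uuv = -24426/41353, Gamma_uvv = -64905/330824, Gamma_vuu = 27712/3181, Gamma_vuv = 98756/41353, Gamma_vvv = -27036/41353; accelerations (d^2u/dtau^2, d^2v/dtau^2) = (156993/82706, -179432/41353)


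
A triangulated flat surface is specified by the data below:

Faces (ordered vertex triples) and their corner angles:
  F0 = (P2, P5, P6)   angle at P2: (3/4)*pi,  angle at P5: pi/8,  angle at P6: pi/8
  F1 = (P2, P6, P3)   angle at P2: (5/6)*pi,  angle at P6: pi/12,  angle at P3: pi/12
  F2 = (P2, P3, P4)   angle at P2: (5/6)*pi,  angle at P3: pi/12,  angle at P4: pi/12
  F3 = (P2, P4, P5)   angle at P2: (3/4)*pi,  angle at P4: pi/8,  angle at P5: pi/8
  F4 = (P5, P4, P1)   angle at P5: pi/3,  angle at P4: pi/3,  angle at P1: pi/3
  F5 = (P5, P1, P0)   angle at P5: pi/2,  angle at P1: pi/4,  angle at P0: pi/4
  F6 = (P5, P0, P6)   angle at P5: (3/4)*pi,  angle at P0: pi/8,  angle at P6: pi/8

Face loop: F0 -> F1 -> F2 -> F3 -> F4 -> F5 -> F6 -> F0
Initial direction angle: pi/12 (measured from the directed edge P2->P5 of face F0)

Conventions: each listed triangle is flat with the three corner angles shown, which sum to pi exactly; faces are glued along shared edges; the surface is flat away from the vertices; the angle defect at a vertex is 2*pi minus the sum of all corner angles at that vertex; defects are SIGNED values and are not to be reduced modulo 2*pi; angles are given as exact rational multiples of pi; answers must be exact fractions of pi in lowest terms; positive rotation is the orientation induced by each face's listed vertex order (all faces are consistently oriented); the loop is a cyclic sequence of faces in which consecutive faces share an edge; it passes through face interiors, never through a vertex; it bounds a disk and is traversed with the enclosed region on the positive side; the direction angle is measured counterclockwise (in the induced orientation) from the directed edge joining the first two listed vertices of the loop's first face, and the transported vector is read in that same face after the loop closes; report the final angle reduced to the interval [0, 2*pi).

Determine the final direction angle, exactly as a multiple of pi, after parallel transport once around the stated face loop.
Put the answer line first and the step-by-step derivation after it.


Answer: final direction angle = (13/12)*pi

enclosed vertex P2: corner angles sum to (19/6)*pi, defect = 2*pi - (19/6)*pi = (-7/6)*pi
enclosed vertex P5: corner angles sum to (11/6)*pi, defect = 2*pi - (11/6)*pi = pi/6
by Gauss-Bonnet the loop rotates the vector by the enclosed defect sum (positive orientation, mod 2*pi)
final angle = pi/12 - pi = (13/12)*pi (mod 2*pi)


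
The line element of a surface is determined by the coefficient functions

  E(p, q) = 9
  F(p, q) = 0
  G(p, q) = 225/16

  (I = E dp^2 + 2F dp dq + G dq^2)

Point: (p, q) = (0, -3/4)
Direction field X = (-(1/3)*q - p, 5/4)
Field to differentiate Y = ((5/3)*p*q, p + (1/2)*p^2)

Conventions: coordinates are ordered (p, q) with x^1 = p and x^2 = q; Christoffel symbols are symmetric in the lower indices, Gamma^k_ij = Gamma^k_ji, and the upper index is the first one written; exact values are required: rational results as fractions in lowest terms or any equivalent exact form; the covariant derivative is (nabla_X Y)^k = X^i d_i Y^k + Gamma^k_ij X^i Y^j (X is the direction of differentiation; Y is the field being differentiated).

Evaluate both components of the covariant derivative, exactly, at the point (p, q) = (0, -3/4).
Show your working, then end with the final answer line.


E = 9, F = 0, G = 225/16 at the point
E_p = 0, E_q = 0, F_p = 0, F_q = 0, G_p = 0, G_q = 0
EG - F^2 = 2025/16;  g^inv = (16/2025) * [[225/16, 0], [0, 9]]
first-kind symbols [ij,l] = (1/2)(d_i g_jl + d_j g_il - d_l g_ij): [pp,p] = E_p/2 = 0, [pp,q] = F_p - E_q/2 = 0, [pq,p] = E_q/2 = 0, [pq,q] = G_p/2 = 0, [qq,p] = F_q - G_p/2 = 0, [qq,q] = G_q/2 = 0
Gamma^p_ij = (G*[ij,p] - F*[ij,q])/(EG - F^2), Gamma^q_ij = (E*[ij,q] - F*[ij,p])/(EG - F^2)
Gamma_ppp = 0, Gamma_ppq = 0, Gamma_pqq = 0, Gamma_qpp = 0, Gamma_qpq = 0, Gamma_qqq = 0
X = (1/4, 5/4), Y = (0, 0) at the point

Answer: (nabla_X Y)^p = -5/16, (nabla_X Y)^q = 1/4


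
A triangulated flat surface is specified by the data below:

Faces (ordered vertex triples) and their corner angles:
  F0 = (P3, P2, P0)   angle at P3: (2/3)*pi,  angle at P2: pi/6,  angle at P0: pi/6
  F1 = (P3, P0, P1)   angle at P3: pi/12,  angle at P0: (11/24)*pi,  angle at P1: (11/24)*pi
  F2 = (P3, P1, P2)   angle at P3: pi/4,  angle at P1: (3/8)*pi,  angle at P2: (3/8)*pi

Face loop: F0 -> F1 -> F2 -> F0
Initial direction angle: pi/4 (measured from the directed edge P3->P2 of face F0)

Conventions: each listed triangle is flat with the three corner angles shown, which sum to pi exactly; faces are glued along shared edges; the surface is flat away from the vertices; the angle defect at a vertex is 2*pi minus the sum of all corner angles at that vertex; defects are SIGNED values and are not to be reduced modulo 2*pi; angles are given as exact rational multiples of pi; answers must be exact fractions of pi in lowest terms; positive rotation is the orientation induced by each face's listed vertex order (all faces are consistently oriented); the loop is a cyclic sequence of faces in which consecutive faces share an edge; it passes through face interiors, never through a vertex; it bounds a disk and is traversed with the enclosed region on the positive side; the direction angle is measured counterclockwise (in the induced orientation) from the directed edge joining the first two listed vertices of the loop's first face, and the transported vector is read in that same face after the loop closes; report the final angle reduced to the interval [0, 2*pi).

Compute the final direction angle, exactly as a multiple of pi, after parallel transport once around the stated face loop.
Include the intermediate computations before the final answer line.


enclosed vertex P3: corner angles sum to pi, defect = 2*pi - pi = pi
by Gauss-Bonnet the loop rotates the vector by the enclosed defect sum (positive orientation, mod 2*pi)
final angle = pi/4 + pi = (5/4)*pi (mod 2*pi)

Answer: final direction angle = (5/4)*pi


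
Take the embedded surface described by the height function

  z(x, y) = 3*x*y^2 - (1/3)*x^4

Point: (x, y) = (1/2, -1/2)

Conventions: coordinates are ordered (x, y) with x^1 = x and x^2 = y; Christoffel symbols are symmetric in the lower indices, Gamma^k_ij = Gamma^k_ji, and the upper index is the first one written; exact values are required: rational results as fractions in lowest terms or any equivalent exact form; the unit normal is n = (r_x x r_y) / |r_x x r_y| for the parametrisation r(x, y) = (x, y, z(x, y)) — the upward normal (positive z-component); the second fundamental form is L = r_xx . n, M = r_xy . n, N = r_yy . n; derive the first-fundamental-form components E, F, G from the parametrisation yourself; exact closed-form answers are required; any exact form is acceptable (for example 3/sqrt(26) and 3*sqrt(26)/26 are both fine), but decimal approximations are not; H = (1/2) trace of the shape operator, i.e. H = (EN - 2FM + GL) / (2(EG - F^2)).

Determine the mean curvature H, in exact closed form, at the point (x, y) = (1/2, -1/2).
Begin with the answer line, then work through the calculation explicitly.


Answer: H = -3870*sqrt(517)/267289

z_x = 7/12, z_y = -3/2, z_xx = -1, z_xy = -3, z_yy = 3
E = 193/144, F = -7/8, G = 13/4; answer radicand W^2 = 517/144
unnormalised second-form numerators: l = -1, m = -3, n = 3; L = l/sqrt(517/144), and similarly M = m/sqrt(W^2), N = n/sqrt(W^2)
H = (E*n - 2*F*m + G*l) / (2*(EG - F^2)*sqrt(W^2)); E*n - 2*F*m + G*l = -215/48, EG - F^2 = 517/144, so H = (-645/1034)/sqrt(517/144)


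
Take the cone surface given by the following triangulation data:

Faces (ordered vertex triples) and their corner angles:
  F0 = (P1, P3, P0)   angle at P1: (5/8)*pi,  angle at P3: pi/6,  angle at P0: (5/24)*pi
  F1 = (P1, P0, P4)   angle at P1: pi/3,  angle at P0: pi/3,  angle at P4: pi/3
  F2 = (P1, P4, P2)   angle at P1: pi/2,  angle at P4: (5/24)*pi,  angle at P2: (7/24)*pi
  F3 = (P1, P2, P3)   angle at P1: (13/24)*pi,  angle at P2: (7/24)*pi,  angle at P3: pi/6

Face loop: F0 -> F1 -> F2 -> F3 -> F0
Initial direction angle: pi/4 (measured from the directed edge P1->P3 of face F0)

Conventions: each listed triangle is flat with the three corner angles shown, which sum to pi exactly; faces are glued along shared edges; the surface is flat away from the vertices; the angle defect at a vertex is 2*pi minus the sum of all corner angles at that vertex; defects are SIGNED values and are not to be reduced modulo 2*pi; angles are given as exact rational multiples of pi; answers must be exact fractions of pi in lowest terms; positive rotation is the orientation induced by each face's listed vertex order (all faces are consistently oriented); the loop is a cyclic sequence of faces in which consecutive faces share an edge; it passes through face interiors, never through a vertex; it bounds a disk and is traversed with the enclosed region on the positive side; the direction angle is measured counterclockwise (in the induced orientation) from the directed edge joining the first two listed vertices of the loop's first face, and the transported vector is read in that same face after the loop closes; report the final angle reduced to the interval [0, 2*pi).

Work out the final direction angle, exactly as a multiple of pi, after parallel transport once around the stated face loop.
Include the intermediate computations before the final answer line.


enclosed vertex P1: corner angles sum to 2*pi, defect = 2*pi - 2*pi = 0
the rotation equals the total enclosed defect, so the final angle is initial + defects (mod 2*pi)
final angle = pi/4 + 0 = pi/4 (mod 2*pi)

Answer: final direction angle = pi/4


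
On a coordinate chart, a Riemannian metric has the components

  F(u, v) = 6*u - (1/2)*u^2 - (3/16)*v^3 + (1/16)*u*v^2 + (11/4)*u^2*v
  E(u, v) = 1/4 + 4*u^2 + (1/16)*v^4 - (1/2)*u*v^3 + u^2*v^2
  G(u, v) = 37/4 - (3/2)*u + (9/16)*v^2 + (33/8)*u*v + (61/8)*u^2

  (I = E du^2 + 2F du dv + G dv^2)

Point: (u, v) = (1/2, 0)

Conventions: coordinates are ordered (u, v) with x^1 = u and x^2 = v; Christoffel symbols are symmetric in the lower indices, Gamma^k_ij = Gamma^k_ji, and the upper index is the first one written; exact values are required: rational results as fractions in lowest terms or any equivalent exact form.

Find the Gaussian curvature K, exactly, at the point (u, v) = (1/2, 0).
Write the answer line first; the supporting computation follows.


Answer: K = -30560/368449

E = 5/4, F = 23/8, G = 333/32, EG - F^2 = 607/128 at the point
E_u = 4, E_v = 0, F_u = 11/2, F_v = 11/16, G_u = 49/8, G_v = 33/16
E_vv = 1/2, F_uv = 11/4, G_uu = 61/4
K follows from Brioschi's formula, (det M1 - det M2)/(EG - F^2)^2.
M1 = [[-E_vv/2 + F_uv - G_uu/2, E_u/2, F_u - E_v/2], [F_v - G_u/2, E, F], [G_v/2, F, G]] = [[-41/8, 2, 11/2], [-19/8, 5/4, 23/8], [33/32, 23/8, 333/32]]; det M1 = -13915/1024
M2 = [[0, E_v/2, G_u/2], [E_v/2, E, F], [G_u/2, F, G]] = [[0, 0, 49/16], [0, 5/4, 23/8], [49/16, 23/8, 333/32]]; det M2 = -12005/1024
det M1 - det M2 = -955/512; K = -955/512 / (607/128)^2 = -30560/368449


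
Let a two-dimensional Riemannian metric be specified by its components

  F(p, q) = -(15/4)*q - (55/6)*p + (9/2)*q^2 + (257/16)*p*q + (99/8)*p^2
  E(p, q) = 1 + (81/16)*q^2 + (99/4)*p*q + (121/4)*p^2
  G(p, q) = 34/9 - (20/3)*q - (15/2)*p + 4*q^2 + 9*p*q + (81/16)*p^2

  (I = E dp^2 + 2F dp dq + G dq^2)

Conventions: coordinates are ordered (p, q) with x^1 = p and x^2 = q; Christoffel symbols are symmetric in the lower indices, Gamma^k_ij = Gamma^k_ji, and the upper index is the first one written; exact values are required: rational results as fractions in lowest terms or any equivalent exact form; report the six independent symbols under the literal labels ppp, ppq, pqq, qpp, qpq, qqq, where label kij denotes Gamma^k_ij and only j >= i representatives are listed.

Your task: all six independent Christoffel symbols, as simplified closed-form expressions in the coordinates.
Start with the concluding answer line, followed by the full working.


Answer: Gamma_ppp = (4356*p + 1782*q)/(5085*p^2 + 4860*p*q - 1080*p + 1305*q^2 - 960*q + 544), Gamma_ppq = (1782*p + 729*q)/(5085*p^2 + 4860*p*q - 1080*p + 1305*q^2 - 960*q + 544), Gamma_pqq = (1584*p + 648*q)/(5085*p^2 + 4860*p*q - 1080*p + 1305*q^2 - 960*q + 544), Gamma_qpp = (1782*p + 1584*q - 1320)/(5085*p^2 + 4860*p*q - 1080*p + 1305*q^2 - 960*q + 544), Gamma_qpq = (729*p + 648*q - 540)/(5085*p^2 + 4860*p*q - 1080*p + 1305*q^2 - 960*q + 544), Gamma_qqq = (648*p + 576*q - 480)/(5085*p^2 + 4860*p*q - 1080*p + 1305*q^2 - 960*q + 544)

E = 1 + (81/16)*q^2 + (99/4)*p*q + (121/4)*p^2; F = -(15/4)*q - (55/6)*p + (9/2)*q^2 + (257/16)*p*q + (99/8)*p^2; G = 34/9 - (20/3)*q - (15/2)*p + 4*q^2 + 9*p*q + (81/16)*p^2
Gamma^k_ij = (1/2) g^{kl} (d_i g_jl + d_j g_il - d_l g_ij), with g^inv = (1/(EG-F^2)) [[G, -F], [-F, E]]
first partials: E_p = (99/4)*q + (121/2)*p, E_q = (81/8)*q + (99/4)*p, F_p = -55/6 + (257/16)*q + (99/4)*p, F_q = -15/4 + 9*q + (257/16)*p, G_p = -15/2 + 9*q + (81/8)*p, G_q = -20/3 + 8*q + 9*p
D = EG - F^2 = 34/9 - (20/3)*q - (15/2)*p + (145/16)*q^2 + (135/4)*p*q + (565/16)*p^2
expanded: Gamma^p_pp = (G E_p - 2F F_p + F E_q)/(2D), Gamma^p_pq = (G E_q - F G_p)/(2D), Gamma^p_qq = (2G F_q - G G_p - F G_q)/(2D), Gamma^q_pp = (2E F_p - E E_q - F E_p)/(2D), Gamma^q_pq = (E G_p - F E_q)/(2D), Gamma^q_qq = (E G_q - 2F F_q + F G_p)/(2D); substitute and cancel common factors


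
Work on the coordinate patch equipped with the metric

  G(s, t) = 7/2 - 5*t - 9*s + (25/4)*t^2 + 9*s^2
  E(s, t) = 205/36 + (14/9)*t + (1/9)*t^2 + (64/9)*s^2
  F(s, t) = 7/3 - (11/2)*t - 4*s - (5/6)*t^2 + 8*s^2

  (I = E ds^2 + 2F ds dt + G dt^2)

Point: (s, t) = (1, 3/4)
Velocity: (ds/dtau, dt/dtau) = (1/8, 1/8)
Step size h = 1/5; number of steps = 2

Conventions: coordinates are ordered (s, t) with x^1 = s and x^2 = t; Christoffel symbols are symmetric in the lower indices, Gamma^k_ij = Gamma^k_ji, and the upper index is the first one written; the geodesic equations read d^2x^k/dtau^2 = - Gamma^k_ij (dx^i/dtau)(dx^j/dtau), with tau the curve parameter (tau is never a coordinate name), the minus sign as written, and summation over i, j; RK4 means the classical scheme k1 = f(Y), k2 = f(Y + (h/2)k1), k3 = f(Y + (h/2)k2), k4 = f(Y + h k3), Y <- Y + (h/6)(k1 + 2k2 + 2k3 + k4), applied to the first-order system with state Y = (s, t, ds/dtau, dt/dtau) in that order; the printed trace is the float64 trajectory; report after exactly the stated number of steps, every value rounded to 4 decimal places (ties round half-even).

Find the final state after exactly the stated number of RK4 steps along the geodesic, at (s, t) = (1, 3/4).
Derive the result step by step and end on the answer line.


f(Y) = (ds/dtau, dt/dtau, -Gamma^s_ij Y'^i Y'^j, -Gamma^t_ij Y'^i Y'^j) with the Gammas evaluated at the stage position; h = 0.200000; intermediate values shown to 6 dp
step 0: s = 1.0000, t = 0.7500, ds/dtau = 0.1250, dt/dtau = 0.1250
step 1:
  k1: at (s, t) = (1.000000, 0.750000), (ds/dtau, dt/dtau) = (0.125000, 0.125000); Gamma_sss = 0.089828, Gamma_sst = -0.117181, Gamma_stt = -0.947148, Gamma_tss = 3.363100, Gamma_tst = 1.440412, Gamma_ttt = 1.174398; k1 = (0.125000, 0.125000, 0.017058, -0.115911)
  k2: at (s, t) = (1.012500, 0.762500), (ds/dtau, dt/dtau) = (0.126706, 0.113409); Gamma_sss = 0.093216, Gamma_sst = -0.117640, Gamma_stt = -0.946507, Gamma_tss = 3.251379, Gamma_tst = 1.404577, Gamma_ttt = 1.157235; k2 = (0.126706, 0.113409, 0.014058, -0.107449)
  k3: at (s, t) = (1.012671, 0.761341), (ds/dtau, dt/dtau) = (0.126406, 0.114255); Gamma_sss = 0.090319, Gamma_sst = -0.119010, Gamma_stt = -0.947566, Gamma_tss = 3.256952, Gamma_tst = 1.407592, Gamma_ttt = 1.159660; k3 = (0.126406, 0.114255, 0.014364, -0.107838)
  k4: at (s, t) = (1.025281, 0.772851), (ds/dtau, dt/dtau) = (0.127873, 0.103432); Gamma_sss = 0.091102, Gamma_sst = -0.120604, Gamma_stt = -0.947741, Gamma_tss = 3.155997, Gamma_tst = 1.375814, Gamma_ttt = 1.145086; k4 = (0.127873, 0.103432, 0.011840, -0.100249)
  Y <- Y + (h/6)(k1 + 2k2 + 2k3 + k4): s = 1.0253, t = 0.7728, ds/dtau = 0.1279, dt/dtau = 0.1034
step 2:
  k1: at (s, t) = (1.025303, 0.772792), (ds/dtau, dt/dtau) = (0.127858, 0.103442); Gamma_sss = 0.090934, Gamma_sst = -0.120686, Gamma_stt = -0.947804, Gamma_tss = 3.156226, Gamma_tst = 1.375960, Gamma_ttt = 1.145215; k1 = (0.127858, 0.103442, 0.011848, -0.100248)
  k2: at (s, t) = (1.038089, 0.783136), (ds/dtau, dt/dtau) = (0.129043, 0.093417); Gamma_sss = 0.088793, Gamma_sst = -0.123602, Gamma_stt = -0.948960, Gamma_tss = 3.065869, Gamma_tst = 1.348412, Gamma_ttt = 1.133493; k2 = (0.129043, 0.093417, 0.009783, -0.093455)
  k3: at (s, t) = (1.038207, 0.782134), (ds/dtau, dt/dtau) = (0.128836, 0.094097); Gamma_sss = 0.086495, Gamma_sst = -0.124707, Gamma_stt = -0.949831, Gamma_tss = 3.070386, Gamma_tst = 1.350857, Gamma_ttt = 1.135481; k3 = (0.128836, 0.094097, 0.009998, -0.093772)
  k4: at (s, t) = (1.051070, 0.791611), (ds/dtau, dt/dtau) = (0.129858, 0.084688); Gamma_sss = 0.082534, Gamma_sst = -0.128458, Gamma_stt = -0.951621, Gamma_tss = 2.988330, Gamma_tst = 1.326423, Gamma_ttt = 1.125782; k4 = (0.129858, 0.084688, 0.008259, -0.087641)
  Y <- Y + (h/6)(k1 + 2k2 + 2k3 + k4): s = 1.0511, t = 0.7916, ds/dtau = 0.1298, dt/dtau = 0.0847

Answer: s = 1.0511, t = 0.7916, ds/dtau = 0.1298, dt/dtau = 0.0847


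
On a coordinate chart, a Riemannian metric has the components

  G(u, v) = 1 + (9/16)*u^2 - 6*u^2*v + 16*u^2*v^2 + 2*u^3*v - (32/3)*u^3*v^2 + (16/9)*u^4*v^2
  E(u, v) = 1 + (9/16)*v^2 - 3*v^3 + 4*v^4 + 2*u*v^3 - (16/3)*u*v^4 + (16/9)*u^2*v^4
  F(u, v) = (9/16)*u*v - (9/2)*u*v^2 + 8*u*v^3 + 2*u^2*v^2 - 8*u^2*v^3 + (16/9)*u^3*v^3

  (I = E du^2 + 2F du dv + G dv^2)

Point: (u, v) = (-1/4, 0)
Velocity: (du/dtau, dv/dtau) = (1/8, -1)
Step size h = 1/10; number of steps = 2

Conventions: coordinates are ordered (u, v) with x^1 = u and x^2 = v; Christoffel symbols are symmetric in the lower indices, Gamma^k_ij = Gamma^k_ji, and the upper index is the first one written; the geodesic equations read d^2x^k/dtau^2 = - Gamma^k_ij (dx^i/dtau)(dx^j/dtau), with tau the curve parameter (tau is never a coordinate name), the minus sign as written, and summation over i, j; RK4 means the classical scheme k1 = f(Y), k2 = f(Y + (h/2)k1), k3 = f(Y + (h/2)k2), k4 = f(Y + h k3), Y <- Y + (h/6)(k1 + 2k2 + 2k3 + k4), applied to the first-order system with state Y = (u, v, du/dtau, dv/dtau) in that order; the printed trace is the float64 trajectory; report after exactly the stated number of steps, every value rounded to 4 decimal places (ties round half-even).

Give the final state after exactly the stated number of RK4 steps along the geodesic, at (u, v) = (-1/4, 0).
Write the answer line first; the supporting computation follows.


Answer: u = -0.2242, v = -0.1966, du/dtau = 0.1362, dv/dtau = -0.9664

f(Y) = (du/dtau, dv/dtau, -Gamma^u_ij Y'^i Y'^j, -Gamma^v_ij Y'^i Y'^j) with the Gammas evaluated at the stage position; h = 0.100000; intermediate values shown to 6 dp
step 0: u = -0.2500, v = 0.0000, du/dtau = 0.1250, dv/dtau = -1.0000
step 1:
  k1: at (u, v) = (-0.250000, 0.000000), (du/dtau, dv/dtau) = (0.125000, -1.000000); Gamma_uuu = 0.000000, Gamma_uuv = 0.000000, Gamma_uvv = 0.000000, Gamma_vuu = 0.000000, Gamma_vuv = -0.135849, Gamma_vvv = -0.196226; k1 = (0.125000, -1.000000, 0.000000, 0.162264)
  k2: at (u, v) = (-0.243750, -0.050000), (du/dtau, dv/dtau) = (0.125000, -0.991887); Gamma_uuu = -0.000137, Gamma_uuv = -0.040247, Gamma_uvv = -0.043184, Gamma_vuu = -0.000742, Gamma_vuv = -0.218851, Gamma_vvv = -0.234827; k2 = (0.125000, -0.991887, 0.032509, 0.176774)
  k3: at (u, v) = (-0.243750, -0.049594), (du/dtau, dv/dtau) = (0.126625, -0.991161); Gamma_uuu = -0.000133, Gamma_uuv = -0.039809, Gamma_uvv = -0.042797, Gamma_vuu = -0.000729, Gamma_vuv = -0.218083, Gamma_vvv = -0.234452; k3 = (0.126625, -0.991161, 0.032053, 0.175596)
  k4: at (u, v) = (-0.237337, -0.099116), (du/dtau, dv/dtau) = (0.128205, -0.982440); Gamma_uuu = -0.001169, Gamma_uuv = -0.107952, Gamma_uvv = -0.091459, Gamma_vuu = -0.003367, Gamma_vuv = -0.310805, Gamma_vvv = -0.263320; k4 = (0.128205, -0.982440, 0.061101, 0.175915)
  Y <- Y + (h/6)(k1 + 2k2 + 2k3 + k4): u = -0.2374, v = -0.0991, du/dtau = 0.1282, dv/dtau = -0.9826
step 2:
  k1: at (u, v) = (-0.237392, -0.099142), (du/dtau, dv/dtau) = (0.128170, -0.982618); Gamma_uuu = -0.001170, Gamma_uuv = -0.107994, Gamma_uvv = -0.091507, Gamma_vuu = -0.003370, Gamma_vuv = -0.310926, Gamma_vvv = -0.263459; k1 = (0.128170, -0.982618, 0.061171, 0.176118)
  k2: at (u, v) = (-0.230984, -0.148273), (du/dtau, dv/dtau) = (0.131229, -0.973812); Gamma_uuu = -0.004204, Gamma_uuv = -0.205733, Gamma_uvv = -0.142719, Gamma_vuu = -0.008328, Gamma_vuv = -0.407514, Gamma_vvv = -0.282697; k2 = (0.131229, -0.973812, 0.082832, 0.164073)
  k3: at (u, v) = (-0.230831, -0.147833), (du/dtau, dv/dtau) = (0.132312, -0.974414); Gamma_uuu = -0.004165, Gamma_uuv = -0.204740, Gamma_uvv = -0.142137, Gamma_vuu = -0.008266, Gamma_vuv = -0.406311, Gamma_vvv = -0.282074; k3 = (0.132312, -0.974414, 0.082237, 0.163200)
  k4: at (u, v) = (-0.224161, -0.196584), (du/dtau, dv/dtau) = (0.136394, -0.966298); Gamma_uuu = -0.010286, Gamma_uuv = -0.330131, Gamma_uvv = -0.192357, Gamma_vuu = -0.015565, Gamma_vuv = -0.499584, Gamma_vvv = -0.291091; k4 = (0.136394, -0.966298, 0.092780, 0.140403)
  Y <- Y + (h/6)(k1 + 2k2 + 2k3 + k4): u = -0.2242, v = -0.1966, du/dtau = 0.1362, dv/dtau = -0.9664


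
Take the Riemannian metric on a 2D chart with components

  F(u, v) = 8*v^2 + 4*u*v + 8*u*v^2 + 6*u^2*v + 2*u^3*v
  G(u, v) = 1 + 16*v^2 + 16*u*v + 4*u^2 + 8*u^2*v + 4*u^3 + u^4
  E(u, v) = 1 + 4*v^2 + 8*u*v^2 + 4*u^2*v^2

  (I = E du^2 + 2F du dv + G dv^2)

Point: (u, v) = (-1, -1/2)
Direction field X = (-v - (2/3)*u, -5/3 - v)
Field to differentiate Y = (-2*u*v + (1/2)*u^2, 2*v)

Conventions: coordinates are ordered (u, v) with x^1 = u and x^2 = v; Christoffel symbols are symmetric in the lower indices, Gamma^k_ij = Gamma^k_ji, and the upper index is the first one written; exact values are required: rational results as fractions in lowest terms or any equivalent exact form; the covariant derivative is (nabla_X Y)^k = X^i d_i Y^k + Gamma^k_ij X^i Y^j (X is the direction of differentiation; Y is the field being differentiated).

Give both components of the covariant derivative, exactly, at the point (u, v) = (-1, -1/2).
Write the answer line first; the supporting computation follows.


Answer: (nabla_X Y)^u = -7/3, (nabla_X Y)^v = -469/120

E = 1, F = 0, G = 10 at the point
E_u = 0, E_v = 0, F_u = 3, F_v = 0, G_u = 0, G_v = -24
EG - F^2 = 10;  g^inv = (1/10) * [[10, 0], [0, 1]]
first-kind symbols [ij,l] = (1/2)(d_i g_jl + d_j g_il - d_l g_ij): [uu,u] = E_u/2 = 0, [uu,v] = F_u - E_v/2 = 3, [uv,u] = E_v/2 = 0, [uv,v] = G_u/2 = 0, [vv,u] = F_v - G_u/2 = 0, [vv,v] = G_v/2 = -12
Gamma^u_ij = (G*[ij,u] - F*[ij,v])/(EG - F^2), Gamma^v_ij = (E*[ij,v] - F*[ij,u])/(EG - F^2)
Gamma_uuu = 0, Gamma_uuv = 0, Gamma_uvv = 0, Gamma_vuu = 3/10, Gamma_vuv = 0, Gamma_vvv = -6/5
X = (7/6, -7/6), Y = (-1/2, -1) at the point
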